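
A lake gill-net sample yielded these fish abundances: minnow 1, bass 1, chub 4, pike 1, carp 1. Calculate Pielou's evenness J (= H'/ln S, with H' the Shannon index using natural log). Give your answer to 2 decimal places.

Total N = 1+1+4+1+1 = 8, so the proportions are 0.125, 0.125, 0.5, 0.125, 0.125 (working shown to 4 dp, full precision carried).
H' = −Σ pᵢ ln pᵢ = −((-0.2599) + (-0.2599) + (-0.3466) + (-0.2599) + (-0.2599)) = 1.3863.
With S = 5 species, ln S = 1.6094, so J = 1.3863/1.6094 = 0.8614, i.e. 0.86 to 2 decimal places.

0.86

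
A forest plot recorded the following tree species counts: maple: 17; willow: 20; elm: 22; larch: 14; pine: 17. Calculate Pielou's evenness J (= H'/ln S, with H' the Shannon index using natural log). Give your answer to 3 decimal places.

Total N = 17+20+22+14+17 = 90, so the proportions are 0.18889, 0.22222, 0.24444, 0.15556, 0.18889 (working shown to 5 dp, full precision carried).
H' = −Σ pᵢ ln pᵢ = −((-0.31480) + (-0.33424) + (-0.34437) + (-0.28945) + (-0.31480)) = 1.59766.
With S = 5 species, ln S = 1.60944, so J = 1.59766/1.60944 = 0.99268, i.e. 0.993 to 3 decimal places.

0.993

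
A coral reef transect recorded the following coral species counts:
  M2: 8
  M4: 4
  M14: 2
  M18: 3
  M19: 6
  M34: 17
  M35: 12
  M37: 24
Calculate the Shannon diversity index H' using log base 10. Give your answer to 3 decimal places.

Total N = 8+4+2+3+6+17+12+24 = 76, so the proportions are 0.10526, 0.05263, 0.02632, 0.03947, 0.07895, 0.22368, 0.15789, 0.31579 (working shown to 5 dp, full precision carried).
Each pᵢ log₁₀ pᵢ term: 0.10526×(-0.97772)=-0.10292, 0.05263×(-1.27875)=-0.06730, 0.02632×(-1.57978)=-0.04157, 0.03947×(-1.40369)=-0.05541, 0.07895×(-1.10266)=-0.08705, 0.22368×(-0.65036)=-0.14548, 0.15789×(-0.80163)=-0.12657, 0.31579×(-0.50060)=-0.15808.
Sum = -0.78439, so H' = 0.784.

0.784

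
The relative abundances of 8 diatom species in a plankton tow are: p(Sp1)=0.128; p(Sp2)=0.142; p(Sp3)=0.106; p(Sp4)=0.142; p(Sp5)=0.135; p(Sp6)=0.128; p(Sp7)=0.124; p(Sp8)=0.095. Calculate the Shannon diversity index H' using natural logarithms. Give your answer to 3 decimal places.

2.071

Each pᵢ ln pᵢ term (working shown to 5 dp, full precision carried): 0.128×(-2.05573)=-0.26313, 0.142×(-1.95193)=-0.27717, 0.106×(-2.24432)=-0.23790, 0.142×(-1.95193)=-0.27717, 0.135×(-2.00248)=-0.27033, 0.128×(-2.05573)=-0.26313, 0.124×(-2.08747)=-0.25885, 0.095×(-2.35388)=-0.22362.
Sum = -2.07131, so H' = 2.071.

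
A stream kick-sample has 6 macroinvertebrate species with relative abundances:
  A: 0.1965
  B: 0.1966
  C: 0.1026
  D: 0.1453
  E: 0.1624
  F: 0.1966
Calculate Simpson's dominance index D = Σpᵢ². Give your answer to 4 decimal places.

0.1739

D = 0.1965² + 0.1966² + 0.1026² + 0.1453² + 0.1624² + 0.1966² = 0.038612 + 0.038652 + 0.010527 + 0.021112 + 0.026374 + 0.038652 = 0.173928 (working shown to 6 dp, full precision carried).
To 4 decimal places, D = 0.1739.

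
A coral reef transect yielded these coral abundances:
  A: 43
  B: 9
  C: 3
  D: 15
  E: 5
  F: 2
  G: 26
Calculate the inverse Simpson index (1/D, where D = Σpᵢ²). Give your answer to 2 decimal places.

Total N = 43+9+3+15+5+2+26 = 103, so the proportions are 0.417476, 0.087379, 0.029126, 0.145631, 0.048544, 0.019417, 0.252427 (working shown to 6 dp, full precision carried).
D = 0.417476² + 0.087379² + 0.029126² + 0.145631² + 0.048544² + 0.019417² + 0.252427² = 0.174286 + 0.007635 + 0.000848 + 0.021208 + 0.002356 + 0.000377 + 0.063719 = 0.270431.
So 1/D = 3.6978, i.e. 3.70 to 2 decimal places.

3.70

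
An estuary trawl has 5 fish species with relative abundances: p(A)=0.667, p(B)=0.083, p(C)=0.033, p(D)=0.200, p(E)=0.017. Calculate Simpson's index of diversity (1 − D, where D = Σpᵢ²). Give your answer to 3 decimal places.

D = 0.667² + 0.083² + 0.033² + 0.2² + 0.017² = 0.44489 + 0.00689 + 0.00109 + 0.04000 + 0.00029 = 0.49316 (working shown to 5 dp, full precision carried).
So 1 − D = 0.50684, i.e. 0.507 to 3 decimal places.

0.507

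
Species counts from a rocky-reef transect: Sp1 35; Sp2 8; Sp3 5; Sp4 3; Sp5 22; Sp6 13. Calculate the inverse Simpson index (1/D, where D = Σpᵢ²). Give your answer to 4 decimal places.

Total N = 35+8+5+3+22+13 = 86, so the proportions are 0.40697674, 0.09302326, 0.05813953, 0.03488372, 0.25581395, 0.15116279 (working shown to 8 dp, full precision carried).
D = 0.40697674² + 0.09302326² + 0.05813953² + 0.03488372² + 0.25581395² + 0.15116279² = 0.16563007 + 0.00865333 + 0.00338021 + 0.00121687 + 0.06544078 + 0.02285019 = 0.26717144.
So 1/D = 3.742915, i.e. 3.7429 to 4 decimal places.

3.7429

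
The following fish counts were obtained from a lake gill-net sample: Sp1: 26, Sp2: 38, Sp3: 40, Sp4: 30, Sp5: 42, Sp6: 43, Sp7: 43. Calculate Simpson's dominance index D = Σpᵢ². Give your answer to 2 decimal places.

0.15

Total N = 26+38+40+30+42+43+43 = 262, so the proportions are 0.0992, 0.145, 0.1527, 0.1145, 0.1603, 0.1641, 0.1641 (working shown to 4 dp, full precision carried).
D = 0.0992² + 0.145² + 0.1527² + 0.1145² + 0.1603² + 0.1641² + 0.1641² = 0.0098 + 0.0210 + 0.0233 + 0.0131 + 0.0257 + 0.0269 + 0.0269 = 0.1469.
To 2 decimal places, D = 0.15.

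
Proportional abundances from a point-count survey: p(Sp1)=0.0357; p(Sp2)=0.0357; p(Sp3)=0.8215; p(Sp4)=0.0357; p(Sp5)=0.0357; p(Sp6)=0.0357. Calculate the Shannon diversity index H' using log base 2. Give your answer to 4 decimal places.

1.0912

Each pᵢ log₂ pᵢ term (working shown to 6 dp, full precision carried): 0.0357×(-4.807932)=-0.171643, 0.0357×(-4.807932)=-0.171643, 0.8215×(-0.283668)=-0.233033, 0.0357×(-4.807932)=-0.171643, 0.0357×(-4.807932)=-0.171643, 0.0357×(-4.807932)=-0.171643.
Sum = -1.091249, so H' = 1.0912.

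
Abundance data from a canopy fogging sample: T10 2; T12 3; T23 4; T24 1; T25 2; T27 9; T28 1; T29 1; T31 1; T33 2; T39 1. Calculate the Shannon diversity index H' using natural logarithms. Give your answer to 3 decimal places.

2.082

Total N = 2+3+4+1+2+9+1+1+1+2+1 = 27, so the proportions are 0.07407, 0.11111, 0.14815, 0.03704, 0.07407, 0.33333, 0.03704, 0.03704, 0.03704, 0.07407, 0.03704 (working shown to 5 dp, full precision carried).
Each pᵢ ln pᵢ term: 0.07407×(-2.60269)=-0.19279, 0.11111×(-2.19722)=-0.24414, 0.14815×(-1.90954)=-0.28290, 0.03704×(-3.29584)=-0.12207, 0.07407×(-2.60269)=-0.19279, 0.33333×(-1.09861)=-0.36620, 0.03704×(-3.29584)=-0.12207, 0.03704×(-3.29584)=-0.12207, 0.03704×(-3.29584)=-0.12207, 0.07407×(-2.60269)=-0.19279, 0.03704×(-3.29584)=-0.12207.
Sum = -2.08195, so H' = 2.082.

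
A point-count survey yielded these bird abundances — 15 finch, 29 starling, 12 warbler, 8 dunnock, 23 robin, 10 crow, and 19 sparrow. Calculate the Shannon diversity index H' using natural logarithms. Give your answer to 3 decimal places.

1.859

Total N = 15+29+12+8+23+10+19 = 116, so the proportions are 0.12931, 0.25, 0.10345, 0.06897, 0.19828, 0.08621, 0.16379 (working shown to 5 dp, full precision carried).
Each pᵢ ln pᵢ term: 0.12931×(-2.04554)=-0.26451, 0.25×(-1.38629)=-0.34657, 0.10345×(-2.26868)=-0.23469, 0.06897×(-2.67415)=-0.18442, 0.19828×(-1.61810)=-0.32083, 0.08621×(-2.45101)=-0.21129, 0.16379×(-1.80915)=-0.29633.
Sum = -1.85865, so H' = 1.859.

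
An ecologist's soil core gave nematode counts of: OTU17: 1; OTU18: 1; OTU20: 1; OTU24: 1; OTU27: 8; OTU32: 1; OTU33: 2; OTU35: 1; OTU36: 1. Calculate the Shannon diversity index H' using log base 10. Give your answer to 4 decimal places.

0.7701

Total N = 1+1+1+1+8+1+2+1+1 = 17, so the proportions are 0.05882353, 0.05882353, 0.05882353, 0.05882353, 0.47058824, 0.05882353, 0.11764706, 0.05882353, 0.05882353 (working shown to 8 dp, full precision carried).
Each pᵢ log₁₀ pᵢ term: 0.05882353×(-1.23044892)=-0.07237935, 0.05882353×(-1.23044892)=-0.07237935, 0.05882353×(-1.23044892)=-0.07237935, 0.05882353×(-1.23044892)=-0.07237935, 0.47058824×(-0.32735893)=-0.15405126, 0.05882353×(-1.23044892)=-0.07237935, 0.11764706×(-0.92941893)=-0.10934340, 0.05882353×(-1.23044892)=-0.07237935, 0.05882353×(-1.23044892)=-0.07237935.
Sum = -0.77005010, so H' = 0.7701.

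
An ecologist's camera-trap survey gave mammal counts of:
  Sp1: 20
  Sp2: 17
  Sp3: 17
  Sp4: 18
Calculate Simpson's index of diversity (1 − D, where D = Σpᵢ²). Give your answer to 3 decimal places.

Total N = 20+17+17+18 = 72, so the proportions are 0.27778, 0.23611, 0.23611, 0.25 (working shown to 5 dp, full precision carried).
D = 0.27778² + 0.23611² + 0.23611² + 0.25² = 0.07716 + 0.05575 + 0.05575 + 0.06250 = 0.25116.
So 1 − D = 0.74884, i.e. 0.749 to 3 decimal places.

0.749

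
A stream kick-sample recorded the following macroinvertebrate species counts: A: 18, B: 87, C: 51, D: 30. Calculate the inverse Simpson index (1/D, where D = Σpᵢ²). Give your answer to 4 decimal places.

Total N = 18+87+51+30 = 186, so the proportions are 0.0967742, 0.4677419, 0.2741935, 0.1612903 (working shown to 7 dp, full precision carried).
D = 0.0967742² + 0.4677419² + 0.2741935² + 0.1612903² = 0.0093652 + 0.2187825 + 0.0751821 + 0.0260146 = 0.3293444.
So 1/D = 3.036335, i.e. 3.0363 to 4 decimal places.

3.0363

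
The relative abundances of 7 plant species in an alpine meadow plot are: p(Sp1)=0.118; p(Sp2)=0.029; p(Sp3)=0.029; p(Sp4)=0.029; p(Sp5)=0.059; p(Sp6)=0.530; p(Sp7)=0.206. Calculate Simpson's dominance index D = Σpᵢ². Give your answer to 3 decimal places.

D = 0.118² + 0.029² + 0.029² + 0.029² + 0.059² + 0.53² + 0.206² = 0.01392 + 0.00084 + 0.00084 + 0.00084 + 0.00348 + 0.28090 + 0.04244 = 0.34326 (working shown to 5 dp, full precision carried).
To 3 decimal places, D = 0.343.

0.343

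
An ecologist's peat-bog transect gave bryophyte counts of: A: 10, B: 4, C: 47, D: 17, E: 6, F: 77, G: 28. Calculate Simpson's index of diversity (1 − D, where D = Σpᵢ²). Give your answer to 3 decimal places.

0.738

Total N = 10+4+47+17+6+77+28 = 189, so the proportions are 0.05291, 0.02116, 0.24868, 0.08995, 0.03175, 0.40741, 0.14815 (working shown to 5 dp, full precision carried).
D = 0.05291² + 0.02116² + 0.24868² + 0.08995² + 0.03175² + 0.40741² + 0.14815² = 0.00280 + 0.00045 + 0.06184 + 0.00809 + 0.00101 + 0.16598 + 0.02195 = 0.26211.
So 1 − D = 0.73789, i.e. 0.738 to 3 decimal places.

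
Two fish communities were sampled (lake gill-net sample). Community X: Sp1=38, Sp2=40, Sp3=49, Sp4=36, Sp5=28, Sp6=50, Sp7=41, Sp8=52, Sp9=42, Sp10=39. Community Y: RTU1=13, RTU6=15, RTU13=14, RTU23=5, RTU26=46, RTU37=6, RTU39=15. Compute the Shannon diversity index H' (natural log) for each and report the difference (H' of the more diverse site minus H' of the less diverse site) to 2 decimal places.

0.59

Community X: N=415, proportions 0.0916, 0.0964, 0.1181, 0.0867, 0.0675, 0.1205, 0.0988, 0.1253, 0.1012, 0.094, giving H' = 2.2886 (working shown to 4 dp, full precision carried).
Community Y: N=114, proportions 0.114, 0.1316, 0.1228, 0.0439, 0.4035, 0.0526, 0.1316, giving H' = 1.6972.
Difference = |2.2886 − 1.6972| = 0.5914, i.e. 0.59 to 2 decimal places.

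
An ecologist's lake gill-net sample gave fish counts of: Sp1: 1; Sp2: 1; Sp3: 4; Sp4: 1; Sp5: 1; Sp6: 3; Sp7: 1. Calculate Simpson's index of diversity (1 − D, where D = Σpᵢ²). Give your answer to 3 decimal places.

0.792

Total N = 1+1+4+1+1+3+1 = 12, so the proportions are 0.08333, 0.08333, 0.33333, 0.08333, 0.08333, 0.25, 0.08333 (working shown to 5 dp, full precision carried).
D = 0.08333² + 0.08333² + 0.33333² + 0.08333² + 0.08333² + 0.25² + 0.08333² = 0.00694 + 0.00694 + 0.11111 + 0.00694 + 0.00694 + 0.06250 + 0.00694 = 0.20833.
So 1 − D = 0.79167, i.e. 0.792 to 3 decimal places.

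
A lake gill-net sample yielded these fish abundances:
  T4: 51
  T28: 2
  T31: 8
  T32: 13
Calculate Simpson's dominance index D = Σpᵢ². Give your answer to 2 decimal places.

0.52

Total N = 51+2+8+13 = 74, so the proportions are 0.6892, 0.027, 0.1081, 0.1757 (working shown to 4 dp, full precision carried).
D = 0.6892² + 0.027² + 0.1081² + 0.1757² = 0.4750 + 0.0007 + 0.0117 + 0.0309 = 0.5183.
To 2 decimal places, D = 0.52.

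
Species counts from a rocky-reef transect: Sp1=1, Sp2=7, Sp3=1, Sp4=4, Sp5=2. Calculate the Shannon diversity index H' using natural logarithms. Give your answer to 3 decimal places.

1.338

Total N = 1+7+1+4+2 = 15, so the proportions are 0.06667, 0.46667, 0.06667, 0.26667, 0.13333 (working shown to 5 dp, full precision carried).
Each pᵢ ln pᵢ term: 0.06667×(-2.70805)=-0.18054, 0.46667×(-0.76214)=-0.35567, 0.06667×(-2.70805)=-0.18054, 0.26667×(-1.32176)=-0.35247, 0.13333×(-2.01490)=-0.26865.
Sum = -1.33786, so H' = 1.338.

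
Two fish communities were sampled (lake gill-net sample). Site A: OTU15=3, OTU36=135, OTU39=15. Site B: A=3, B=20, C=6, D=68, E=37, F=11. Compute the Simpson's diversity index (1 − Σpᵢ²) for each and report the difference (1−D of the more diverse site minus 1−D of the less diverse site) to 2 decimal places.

0.48

Site A: N=153, proportions 0.01961, 0.88235, 0.09804, giving 1−D = 0.21146 (working shown to 5 dp, full precision carried).
Site B: N=145, proportions 0.02069, 0.13793, 0.04138, 0.46897, 0.25517, 0.07586, giving 1−D = 0.68804.
Difference = |0.21146 − 0.68804| = 0.47658, i.e. 0.48 to 2 decimal places.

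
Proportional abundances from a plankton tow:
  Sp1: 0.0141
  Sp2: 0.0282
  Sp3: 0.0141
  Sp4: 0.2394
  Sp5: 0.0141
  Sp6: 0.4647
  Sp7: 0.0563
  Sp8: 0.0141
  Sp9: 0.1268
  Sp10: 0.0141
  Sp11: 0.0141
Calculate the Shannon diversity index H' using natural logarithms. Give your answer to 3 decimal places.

Each pᵢ ln pᵢ term (working shown to 5 dp, full precision carried): 0.0141×(-4.26158)=-0.06009, 0.0282×(-3.56843)=-0.10063, 0.0141×(-4.26158)=-0.06009, 0.2394×(-1.42962)=-0.34225, 0.0141×(-4.26158)=-0.06009, 0.4647×(-0.76636)=-0.35613, 0.0563×(-2.87706)=-0.16198, 0.0141×(-4.26158)=-0.06009, 0.1268×(-2.06514)=-0.26186, 0.0141×(-4.26158)=-0.06009, 0.0141×(-4.26158)=-0.06009.
Sum = -1.58338, so H' = 1.583.

1.583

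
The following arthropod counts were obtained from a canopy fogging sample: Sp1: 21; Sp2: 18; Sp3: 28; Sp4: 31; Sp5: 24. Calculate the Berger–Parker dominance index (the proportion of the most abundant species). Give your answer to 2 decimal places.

0.25

Total N = 21+18+28+31+24 = 122, so the proportions are 0.1721, 0.1475, 0.2295, 0.2541, 0.1967 (working shown to 4 dp, full precision carried).
The largest proportion is 0.2541, i.e. d = 0.25 to 2 decimal places.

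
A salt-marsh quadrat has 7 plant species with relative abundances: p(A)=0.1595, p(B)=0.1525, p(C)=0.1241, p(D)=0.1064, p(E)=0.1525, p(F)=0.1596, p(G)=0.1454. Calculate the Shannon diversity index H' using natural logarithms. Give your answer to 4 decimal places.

1.9370

Each pᵢ ln pᵢ term (working shown to 6 dp, full precision carried): 0.1595×(-1.835711)=-0.292796, 0.1525×(-1.880591)=-0.286790, 0.1241×(-2.086668)=-0.258955, 0.1064×(-2.240550)=-0.238394, 0.1525×(-1.880591)=-0.286790, 0.1596×(-1.835085)=-0.292880, 0.1454×(-1.928267)=-0.280370.
Sum = -1.936976, so H' = 1.9370.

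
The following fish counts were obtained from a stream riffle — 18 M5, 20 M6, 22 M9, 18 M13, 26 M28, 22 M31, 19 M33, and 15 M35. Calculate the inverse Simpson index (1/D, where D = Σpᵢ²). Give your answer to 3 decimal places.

7.810

Total N = 18+20+22+18+26+22+19+15 = 160, so the proportions are 0.1125, 0.125, 0.1375, 0.1125, 0.1625, 0.1375, 0.11875, 0.09375 (working shown to 7 dp, full precision carried).
D = 0.1125² + 0.125² + 0.1375² + 0.1125² + 0.1625² + 0.1375² + 0.11875² + 0.09375² = 0.0126563 + 0.0156250 + 0.0189063 + 0.0126563 + 0.0264063 + 0.0189063 + 0.0141016 + 0.0087891 = 0.1280469.
So 1/D = 7.80964, i.e. 7.810 to 3 decimal places.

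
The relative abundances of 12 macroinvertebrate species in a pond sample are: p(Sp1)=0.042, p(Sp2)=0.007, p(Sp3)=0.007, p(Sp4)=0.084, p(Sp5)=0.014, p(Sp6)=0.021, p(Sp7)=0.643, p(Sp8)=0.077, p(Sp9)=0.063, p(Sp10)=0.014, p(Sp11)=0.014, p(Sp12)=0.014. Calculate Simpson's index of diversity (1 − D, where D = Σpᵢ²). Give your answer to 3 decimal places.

0.567

D = 0.042² + 0.007² + 0.007² + 0.084² + 0.014² + 0.021² + 0.643² + 0.077² + 0.063² + 0.014² + 0.014² + 0.014² = 0.001764 + 0.000049 + 0.000049 + 0.007056 + 0.000196 + 0.000441 + 0.413449 + 0.005929 + 0.003969 + 0.000196 + 0.000196 + 0.000196 = 0.433490 (working shown to 6 dp, full precision carried).
So 1 − D = 0.566510, i.e. 0.567 to 3 decimal places.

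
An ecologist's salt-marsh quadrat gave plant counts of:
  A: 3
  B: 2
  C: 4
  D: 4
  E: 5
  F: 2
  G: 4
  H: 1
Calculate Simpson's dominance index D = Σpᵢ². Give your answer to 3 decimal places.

Total N = 3+2+4+4+5+2+4+1 = 25, so the proportions are 0.12, 0.08, 0.16, 0.16, 0.2, 0.08, 0.16, 0.04 (working shown to 5 dp, full precision carried).
D = 0.12² + 0.08² + 0.16² + 0.16² + 0.2² + 0.08² + 0.16² + 0.04² = 0.01440 + 0.00640 + 0.02560 + 0.02560 + 0.04000 + 0.00640 + 0.02560 + 0.00160 = 0.14560.
To 3 decimal places, D = 0.146.

0.146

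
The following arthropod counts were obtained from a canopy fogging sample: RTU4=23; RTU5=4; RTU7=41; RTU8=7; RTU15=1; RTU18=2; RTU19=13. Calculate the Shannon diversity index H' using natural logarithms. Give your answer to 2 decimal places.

1.45

Total N = 23+4+41+7+1+2+13 = 91, so the proportions are 0.2527, 0.044, 0.4505, 0.0769, 0.011, 0.022, 0.1429 (working shown to 4 dp, full precision carried).
Each pᵢ ln pᵢ term: 0.2527×(-1.3754)=-0.3476, 0.044×(-3.1246)=-0.1373, 0.4505×(-0.7973)=-0.3592, 0.0769×(-2.5649)=-0.1973, 0.011×(-4.5109)=-0.0496, 0.022×(-3.8177)=-0.0839, 0.1429×(-1.9459)=-0.2780.
Sum = -1.4529, so H' = 1.45.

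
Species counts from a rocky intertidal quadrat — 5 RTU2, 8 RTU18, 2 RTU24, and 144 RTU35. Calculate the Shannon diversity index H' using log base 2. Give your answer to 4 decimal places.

Total N = 5+8+2+144 = 159, so the proportions are 0.031447, 0.050314, 0.012579, 0.90566 (working shown to 6 dp, full precision carried).
Each pᵢ log₂ pᵢ term: 0.031447×(-4.990955)=-0.156948, 0.050314×(-4.312883)=-0.217000, 0.012579×(-6.312883)=-0.079407, 0.90566×(-0.142958)=-0.129471.
Sum = -0.582827, so H' = 0.5828.

0.5828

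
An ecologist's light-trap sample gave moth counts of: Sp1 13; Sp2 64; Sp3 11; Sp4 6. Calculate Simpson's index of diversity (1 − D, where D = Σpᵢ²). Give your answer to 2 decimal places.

Total N = 13+64+11+6 = 94, so the proportions are 0.1383, 0.6809, 0.117, 0.0638 (working shown to 4 dp, full precision carried).
D = 0.1383² + 0.6809² + 0.117² + 0.0638² = 0.0191 + 0.4636 + 0.0137 + 0.0041 = 0.5005.
So 1 − D = 0.4995, i.e. 0.50 to 2 decimal places.

0.50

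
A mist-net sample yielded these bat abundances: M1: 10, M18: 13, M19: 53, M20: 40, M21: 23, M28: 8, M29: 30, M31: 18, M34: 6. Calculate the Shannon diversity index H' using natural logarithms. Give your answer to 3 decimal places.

1.980

Total N = 10+13+53+40+23+8+30+18+6 = 201, so the proportions are 0.04975, 0.06468, 0.26368, 0.199, 0.11443, 0.0398, 0.14925, 0.08955, 0.02985 (working shown to 5 dp, full precision carried).
Each pᵢ ln pᵢ term: 0.04975×(-3.00072)=-0.14929, 0.06468×(-2.73836)=-0.17711, 0.26368×(-1.33301)=-0.35149, 0.199×(-1.61443)=-0.32128, 0.11443×(-2.16781)=-0.24806, 0.0398×(-3.22386)=-0.12831, 0.14925×(-1.90211)=-0.28390, 0.08955×(-2.41293)=-0.21608, 0.02985×(-3.51155)=-0.10482.
Sum = -1.98034, so H' = 1.980.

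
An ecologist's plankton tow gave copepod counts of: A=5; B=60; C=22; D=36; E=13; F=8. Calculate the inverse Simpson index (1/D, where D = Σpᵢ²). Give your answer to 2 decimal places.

Total N = 5+60+22+36+13+8 = 144, so the proportions are 0.034722, 0.416667, 0.152778, 0.25, 0.090278, 0.055556 (working shown to 6 dp, full precision carried).
D = 0.034722² + 0.416667² + 0.152778² + 0.25² + 0.090278² + 0.055556² = 0.001206 + 0.173611 + 0.023341 + 0.062500 + 0.008150 + 0.003086 = 0.271894.
So 1/D = 3.6779, i.e. 3.68 to 2 decimal places.

3.68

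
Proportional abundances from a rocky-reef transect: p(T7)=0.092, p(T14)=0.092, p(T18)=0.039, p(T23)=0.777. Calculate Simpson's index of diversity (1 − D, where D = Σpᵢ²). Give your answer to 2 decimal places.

0.38

D = 0.092² + 0.092² + 0.039² + 0.777² = 0.0085 + 0.0085 + 0.0015 + 0.6037 = 0.6222 (working shown to 4 dp, full precision carried).
So 1 − D = 0.3778, i.e. 0.38 to 2 decimal places.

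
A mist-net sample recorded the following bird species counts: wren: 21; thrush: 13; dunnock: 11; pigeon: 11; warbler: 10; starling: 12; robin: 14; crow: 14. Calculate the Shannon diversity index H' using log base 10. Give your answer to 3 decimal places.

Total N = 21+13+11+11+10+12+14+14 = 106, so the proportions are 0.19811, 0.12264, 0.10377, 0.10377, 0.09434, 0.11321, 0.13208, 0.13208 (working shown to 5 dp, full precision carried).
Each pᵢ log₁₀ pᵢ term: 0.19811×(-0.70309)=-0.13929, 0.12264×(-0.91136)=-0.11177, 0.10377×(-0.98391)=-0.10210, 0.10377×(-0.98391)=-0.10210, 0.09434×(-1.02531)=-0.09673, 0.11321×(-0.94612)=-0.10711, 0.13208×(-0.87918)=-0.11612, 0.13208×(-0.87918)=-0.11612.
Sum = -0.89134, so H' = 0.891.

0.891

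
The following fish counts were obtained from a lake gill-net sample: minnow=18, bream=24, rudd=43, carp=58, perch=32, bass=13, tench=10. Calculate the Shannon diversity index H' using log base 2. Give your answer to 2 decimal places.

Total N = 18+24+43+58+32+13+10 = 198, so the proportions are 0.0909, 0.1212, 0.2172, 0.2929, 0.1616, 0.0657, 0.0505 (working shown to 4 dp, full precision carried).
Each pᵢ log₂ pᵢ term: 0.0909×(-3.4594)=-0.3145, 0.1212×(-3.0444)=-0.3690, 0.2172×(-2.2031)=-0.4784, 0.2929×(-1.7714)=-0.5189, 0.1616×(-2.6294)=-0.4249, 0.0657×(-3.9289)=-0.2580, 0.0505×(-4.3074)=-0.2175.
Sum = -2.5813, so H' = 2.58.

2.58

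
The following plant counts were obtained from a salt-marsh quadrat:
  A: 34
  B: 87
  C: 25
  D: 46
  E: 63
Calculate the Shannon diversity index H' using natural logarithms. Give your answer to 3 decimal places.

Total N = 34+87+25+46+63 = 255, so the proportions are 0.13333, 0.34118, 0.09804, 0.18039, 0.24706 (working shown to 5 dp, full precision carried).
Each pᵢ ln pᵢ term: 0.13333×(-2.01490)=-0.26865, 0.34118×(-1.07536)=-0.36689, 0.09804×(-2.32239)=-0.22769, 0.18039×(-1.71262)=-0.30894, 0.24706×(-1.39813)=-0.34542.
Sum = -1.51759, so H' = 1.518.

1.518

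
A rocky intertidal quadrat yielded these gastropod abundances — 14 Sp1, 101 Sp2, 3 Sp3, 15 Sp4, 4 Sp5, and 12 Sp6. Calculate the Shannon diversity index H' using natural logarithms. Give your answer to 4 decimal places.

1.0955

Total N = 14+101+3+15+4+12 = 149, so the proportions are 0.09396, 0.677852, 0.020134, 0.100671, 0.026846, 0.080537 (working shown to 6 dp, full precision carried).
Each pᵢ ln pᵢ term: 0.09396×(-2.364889)=-0.222204, 0.677852×(-0.388826)=-0.263566, 0.020134×(-3.905334)=-0.078631, 0.100671×(-2.295896)=-0.231130, 0.026846×(-3.617652)=-0.097118, 0.080537×(-2.519040)=-0.202876.
Sum = -1.095526, so H' = 1.0955.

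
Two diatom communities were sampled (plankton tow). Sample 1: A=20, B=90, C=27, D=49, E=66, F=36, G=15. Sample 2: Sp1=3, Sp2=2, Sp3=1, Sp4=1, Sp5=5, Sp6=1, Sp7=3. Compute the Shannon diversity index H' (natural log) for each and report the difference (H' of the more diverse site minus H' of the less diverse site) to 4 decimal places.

0.0129

Sample 1: N=303, proportions 0.066007, 0.29703, 0.089109, 0.161716, 0.217822, 0.118812, 0.049505, giving H' = 1.783934 (working shown to 6 dp, full precision carried).
Sample 2: N=16, proportions 0.1875, 0.125, 0.0625, 0.0625, 0.3125, 0.0625, 0.1875, giving H' = 1.771016.
Difference = |1.783934 − 1.771016| = 0.012918, i.e. 0.0129 to 4 decimal places.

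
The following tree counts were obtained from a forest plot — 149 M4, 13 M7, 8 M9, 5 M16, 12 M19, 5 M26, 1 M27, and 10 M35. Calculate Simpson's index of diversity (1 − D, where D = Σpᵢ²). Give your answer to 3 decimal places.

Total N = 149+13+8+5+12+5+1+10 = 203, so the proportions are 0.73399, 0.06404, 0.03941, 0.02463, 0.05911, 0.02463, 0.00493, 0.04926 (working shown to 5 dp, full precision carried).
D = 0.73399² + 0.06404² + 0.03941² + 0.02463² + 0.05911² + 0.02463² + 0.00493² + 0.04926² = 0.53874 + 0.00410 + 0.00155 + 0.00061 + 0.00349 + 0.00061 + 0.00002 + 0.00243 = 0.55155.
So 1 − D = 0.44845, i.e. 0.448 to 3 decimal places.

0.448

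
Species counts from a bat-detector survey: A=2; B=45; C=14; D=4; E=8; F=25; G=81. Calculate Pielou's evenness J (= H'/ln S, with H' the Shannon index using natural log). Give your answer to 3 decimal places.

Total N = 2+45+14+4+8+25+81 = 179, so the proportions are 0.01117, 0.2514, 0.07821, 0.02235, 0.04469, 0.13966, 0.45251 (working shown to 5 dp, full precision carried).
H' = −Σ pᵢ ln pᵢ = −((-0.05021) + (-0.34711) + (-0.19931) + (-0.08494) + (-0.13890) + (-0.27493) + (-0.35881)) = 1.45422.
With S = 7 species, ln S = 1.94591, so J = 1.45422/1.94591 = 0.74732, i.e. 0.747 to 3 decimal places.

0.747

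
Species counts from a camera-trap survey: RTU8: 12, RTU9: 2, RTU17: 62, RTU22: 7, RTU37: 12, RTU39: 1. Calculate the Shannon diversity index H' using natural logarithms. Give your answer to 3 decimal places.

Total N = 12+2+62+7+12+1 = 96, so the proportions are 0.125, 0.02083, 0.64583, 0.07292, 0.125, 0.01042 (working shown to 5 dp, full precision carried).
Each pᵢ ln pᵢ term: 0.125×(-2.07944)=-0.25993, 0.02083×(-3.87120)=-0.08065, 0.64583×(-0.43721)=-0.28237, 0.07292×(-2.61844)=-0.19093, 0.125×(-2.07944)=-0.25993, 0.01042×(-4.56435)=-0.04755.
Sum = -1.12135, so H' = 1.121.

1.121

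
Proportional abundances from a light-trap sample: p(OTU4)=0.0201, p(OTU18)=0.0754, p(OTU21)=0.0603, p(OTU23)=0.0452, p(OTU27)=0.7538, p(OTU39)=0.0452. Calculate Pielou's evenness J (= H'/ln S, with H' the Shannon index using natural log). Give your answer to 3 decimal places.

H' = −Σ pᵢ ln pᵢ = −((-0.07853) + (-0.19491) + (-0.16935) + (-0.13997) + (-0.21305) + (-0.13997)) = 0.93577 (working shown to 5 dp, full precision carried).
With S = 6 species, ln S = 1.79176, so J = 0.93577/1.79176 = 0.52226, i.e. 0.522 to 3 decimal places.

0.522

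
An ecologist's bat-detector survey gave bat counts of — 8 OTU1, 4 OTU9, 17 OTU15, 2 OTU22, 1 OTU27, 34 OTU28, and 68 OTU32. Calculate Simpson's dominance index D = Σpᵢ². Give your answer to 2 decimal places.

Total N = 8+4+17+2+1+34+68 = 134, so the proportions are 0.0597, 0.0299, 0.1269, 0.0149, 0.0075, 0.2537, 0.5075 (working shown to 4 dp, full precision carried).
D = 0.0597² + 0.0299² + 0.1269² + 0.0149² + 0.0075² + 0.2537² + 0.5075² = 0.0036 + 0.0009 + 0.0161 + 0.0002 + 0.0001 + 0.0644 + 0.2575 = 0.3427.
To 2 decimal places, D = 0.34.

0.34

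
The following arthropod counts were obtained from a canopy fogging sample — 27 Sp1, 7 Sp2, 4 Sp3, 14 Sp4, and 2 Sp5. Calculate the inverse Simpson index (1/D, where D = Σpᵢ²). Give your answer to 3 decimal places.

2.934

Total N = 27+7+4+14+2 = 54, so the proportions are 0.5, 0.12963, 0.074074, 0.259259, 0.037037 (working shown to 6 dp, full precision carried).
D = 0.5² + 0.12963² + 0.074074² + 0.259259² + 0.037037² = 0.250000 + 0.016804 + 0.005487 + 0.067215 + 0.001372 = 0.340878.
So 1/D = 2.93360, i.e. 2.934 to 3 decimal places.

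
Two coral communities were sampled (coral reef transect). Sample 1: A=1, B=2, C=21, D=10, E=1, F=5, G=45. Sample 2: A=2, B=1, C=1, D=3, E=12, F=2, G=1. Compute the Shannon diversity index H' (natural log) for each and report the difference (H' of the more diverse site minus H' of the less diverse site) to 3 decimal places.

0.166

Sample 1: N=85, proportions 0.01176, 0.02353, 0.24706, 0.11765, 0.01176, 0.05882, 0.52941, giving H' = 1.29331 (working shown to 5 dp, full precision carried).
Sample 2: N=22, proportions 0.09091, 0.04545, 0.04545, 0.13636, 0.54545, 0.09091, 0.04545, giving H' = 1.45980.
Difference = |1.29331 − 1.45980| = 0.16649, i.e. 0.166 to 3 decimal places.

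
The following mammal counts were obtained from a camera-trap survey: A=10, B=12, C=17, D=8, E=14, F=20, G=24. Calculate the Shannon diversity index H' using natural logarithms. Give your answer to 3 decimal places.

Total N = 10+12+17+8+14+20+24 = 105, so the proportions are 0.09524, 0.11429, 0.1619, 0.07619, 0.13333, 0.19048, 0.22857 (working shown to 5 dp, full precision carried).
Each pᵢ ln pᵢ term: 0.09524×(-2.35138)=-0.22394, 0.11429×(-2.16905)=-0.24789, 0.1619×(-1.82075)=-0.29479, 0.07619×(-2.57452)=-0.19615, 0.13333×(-2.01490)=-0.26865, 0.19048×(-1.65823)=-0.31585, 0.22857×(-1.47591)=-0.33735.
Sum = -1.88463, so H' = 1.885.

1.885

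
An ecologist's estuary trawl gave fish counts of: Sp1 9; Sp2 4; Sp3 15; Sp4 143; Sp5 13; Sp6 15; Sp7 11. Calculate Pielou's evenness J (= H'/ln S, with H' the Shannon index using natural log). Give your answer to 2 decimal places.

Total N = 9+4+15+143+13+15+11 = 210, so the proportions are 0.0429, 0.019, 0.0714, 0.681, 0.0619, 0.0714, 0.0524 (working shown to 4 dp, full precision carried).
H' = −Σ pᵢ ln pᵢ = −((-0.1350) + (-0.0754) + (-0.1885) + (-0.2617) + (-0.1722) + (-0.1885) + (-0.1545)) = 1.1758.
With S = 7 species, ln S = 1.9459, so J = 1.1758/1.9459 = 0.6043, i.e. 0.60 to 2 decimal places.

0.60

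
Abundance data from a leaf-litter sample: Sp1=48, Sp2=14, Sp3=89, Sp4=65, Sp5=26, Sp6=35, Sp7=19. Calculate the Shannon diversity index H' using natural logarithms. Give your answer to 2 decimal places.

1.78

Total N = 48+14+89+65+26+35+19 = 296, so the proportions are 0.1622, 0.0473, 0.3007, 0.2196, 0.0878, 0.1182, 0.0642 (working shown to 4 dp, full precision carried).
Each pᵢ ln pᵢ term: 0.1622×(-1.8192)=-0.2950, 0.0473×(-3.0513)=-0.1443, 0.3007×(-1.2017)=-0.3613, 0.2196×(-1.5160)=-0.3329, 0.0878×(-2.4323)=-0.2136, 0.1182×(-2.1350)=-0.2525, 0.0642×(-2.7459)=-0.1763.
Sum = -1.7759, so H' = 1.78.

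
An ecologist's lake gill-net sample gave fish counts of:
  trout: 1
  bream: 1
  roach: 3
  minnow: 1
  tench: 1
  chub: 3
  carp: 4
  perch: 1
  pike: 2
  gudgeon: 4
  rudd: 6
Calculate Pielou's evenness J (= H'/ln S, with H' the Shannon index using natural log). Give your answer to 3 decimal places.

0.914

Total N = 1+1+3+1+1+3+4+1+2+4+6 = 27, so the proportions are 0.03704, 0.03704, 0.11111, 0.03704, 0.03704, 0.11111, 0.14815, 0.03704, 0.07407, 0.14815, 0.22222 (working shown to 5 dp, full precision carried).
H' = −Σ pᵢ ln pᵢ = −((-0.12207) + (-0.12207) + (-0.24414) + (-0.12207) + (-0.12207) + (-0.24414) + (-0.28290) + (-0.12207) + (-0.19279) + (-0.28290) + (-0.33424)) = 2.19143.
With S = 11 species, ln S = 2.39790, so J = 2.19143/2.39790 = 0.91390, i.e. 0.914 to 3 decimal places.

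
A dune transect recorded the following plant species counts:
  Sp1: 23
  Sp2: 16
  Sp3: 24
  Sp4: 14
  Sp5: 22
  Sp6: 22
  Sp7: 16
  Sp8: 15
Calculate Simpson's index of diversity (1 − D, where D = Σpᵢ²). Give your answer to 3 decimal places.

Total N = 23+16+24+14+22+22+16+15 = 152, so the proportions are 0.15132, 0.10526, 0.15789, 0.09211, 0.14474, 0.14474, 0.10526, 0.09868 (working shown to 5 dp, full precision carried).
D = 0.15132² + 0.10526² + 0.15789² + 0.09211² + 0.14474² + 0.14474² + 0.10526² + 0.09868² = 0.02290 + 0.01108 + 0.02493 + 0.00848 + 0.02095 + 0.02095 + 0.01108 + 0.00974 = 0.13011.
So 1 − D = 0.86989, i.e. 0.870 to 3 decimal places.

0.870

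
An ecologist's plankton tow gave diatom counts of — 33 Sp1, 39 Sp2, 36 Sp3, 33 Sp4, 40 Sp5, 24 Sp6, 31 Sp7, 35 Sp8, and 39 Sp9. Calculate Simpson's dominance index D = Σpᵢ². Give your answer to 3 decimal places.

Total N = 33+39+36+33+40+24+31+35+39 = 310, so the proportions are 0.10645, 0.12581, 0.11613, 0.10645, 0.12903, 0.07742, 0.1, 0.1129, 0.12581 (working shown to 5 dp, full precision carried).
D = 0.10645² + 0.12581² + 0.11613² + 0.10645² + 0.12903² + 0.07742² + 0.1² + 0.1129² + 0.12581² = 0.01133 + 0.01583 + 0.01349 + 0.01133 + 0.01665 + 0.00599 + 0.01000 + 0.01275 + 0.01583 = 0.11319.
To 3 decimal places, D = 0.113.

0.113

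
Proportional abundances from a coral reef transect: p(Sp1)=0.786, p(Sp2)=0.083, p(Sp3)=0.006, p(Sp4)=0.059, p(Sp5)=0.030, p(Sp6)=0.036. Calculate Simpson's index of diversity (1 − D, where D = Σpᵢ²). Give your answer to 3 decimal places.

0.370

D = 0.786² + 0.083² + 0.006² + 0.059² + 0.03² + 0.036² = 0.61780 + 0.00689 + 0.00004 + 0.00348 + 0.00090 + 0.00130 = 0.63040 (working shown to 5 dp, full precision carried).
So 1 − D = 0.36960, i.e. 0.370 to 3 decimal places.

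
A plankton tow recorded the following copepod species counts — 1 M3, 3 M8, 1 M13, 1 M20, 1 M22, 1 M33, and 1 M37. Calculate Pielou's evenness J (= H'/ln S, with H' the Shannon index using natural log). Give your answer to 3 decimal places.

Total N = 1+3+1+1+1+1+1 = 9, so the proportions are 0.11111, 0.33333, 0.11111, 0.11111, 0.11111, 0.11111, 0.11111 (working shown to 5 dp, full precision carried).
H' = −Σ pᵢ ln pᵢ = −((-0.24414) + (-0.36620) + (-0.24414) + (-0.24414) + (-0.24414) + (-0.24414) + (-0.24414)) = 1.83102.
With S = 7 species, ln S = 1.94591, so J = 1.83102/1.94591 = 0.94096, i.e. 0.941 to 3 decimal places.

0.941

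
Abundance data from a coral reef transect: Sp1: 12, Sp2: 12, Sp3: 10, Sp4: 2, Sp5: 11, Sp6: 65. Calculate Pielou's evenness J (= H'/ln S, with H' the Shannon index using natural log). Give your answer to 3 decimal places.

Total N = 12+12+10+2+11+65 = 112, so the proportions are 0.10714, 0.10714, 0.08929, 0.01786, 0.09821, 0.58036 (working shown to 5 dp, full precision carried).
H' = −Σ pᵢ ln pᵢ = −((-0.23931) + (-0.23931) + (-0.21571) + (-0.07188) + (-0.22792) + (-0.31578)) = 1.30991.
With S = 6 species, ln S = 1.79176, so J = 1.30991/1.79176 = 0.73107, i.e. 0.731 to 3 decimal places.

0.731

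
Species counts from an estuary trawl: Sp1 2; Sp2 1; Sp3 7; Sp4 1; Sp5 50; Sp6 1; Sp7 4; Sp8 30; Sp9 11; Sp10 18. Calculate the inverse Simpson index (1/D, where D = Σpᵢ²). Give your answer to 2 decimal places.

Total N = 2+1+7+1+50+1+4+30+11+18 = 125, so the proportions are 0.016, 0.008, 0.056, 0.008, 0.4, 0.008, 0.032, 0.24, 0.088, 0.144 (working shown to 6 dp, full precision carried).
D = 0.016² + 0.008² + 0.056² + 0.008² + 0.4² + 0.008² + 0.032² + 0.24² + 0.088² + 0.144² = 0.000256 + 0.000064 + 0.003136 + 0.000064 + 0.160000 + 0.000064 + 0.001024 + 0.057600 + 0.007744 + 0.020736 = 0.250688.
So 1/D = 3.9890, i.e. 3.99 to 2 decimal places.

3.99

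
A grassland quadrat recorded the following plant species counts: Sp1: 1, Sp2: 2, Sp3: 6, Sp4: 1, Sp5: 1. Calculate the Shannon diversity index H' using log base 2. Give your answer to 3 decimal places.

1.868

Total N = 1+2+6+1+1 = 11, so the proportions are 0.09091, 0.18182, 0.54545, 0.09091, 0.09091 (working shown to 5 dp, full precision carried).
Each pᵢ log₂ pᵢ term: 0.09091×(-3.45943)=-0.31449, 0.18182×(-2.45943)=-0.44717, 0.54545×(-0.87447)=-0.47698, 0.09091×(-3.45943)=-0.31449, 0.09091×(-3.45943)=-0.31449.
Sum = -1.86763, so H' = 1.868.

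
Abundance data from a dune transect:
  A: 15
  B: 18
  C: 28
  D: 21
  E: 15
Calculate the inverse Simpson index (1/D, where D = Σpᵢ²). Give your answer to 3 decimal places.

4.707

Total N = 15+18+28+21+15 = 97, so the proportions are 0.1546392, 0.185567, 0.2886598, 0.2164948, 0.1546392 (working shown to 7 dp, full precision carried).
D = 0.1546392² + 0.185567² + 0.2886598² + 0.2164948² + 0.1546392² = 0.0239133 + 0.0344351 + 0.0833245 + 0.0468700 + 0.0239133 = 0.2124562.
So 1/D = 4.70685, i.e. 4.707 to 3 decimal places.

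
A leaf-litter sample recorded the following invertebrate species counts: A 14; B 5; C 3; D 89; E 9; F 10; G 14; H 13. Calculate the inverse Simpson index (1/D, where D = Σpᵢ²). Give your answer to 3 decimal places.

2.834

Total N = 14+5+3+89+9+10+14+13 = 157, so the proportions are 0.089172, 0.031847, 0.019108, 0.566879, 0.057325, 0.063694, 0.089172, 0.082803 (working shown to 6 dp, full precision carried).
D = 0.089172² + 0.031847² + 0.019108² + 0.566879² + 0.057325² + 0.063694² + 0.089172² + 0.082803² = 0.007952 + 0.001014 + 0.000365 + 0.321352 + 0.003286 + 0.004057 + 0.007952 + 0.006856 = 0.352834.
So 1/D = 2.83420, i.e. 2.834 to 3 decimal places.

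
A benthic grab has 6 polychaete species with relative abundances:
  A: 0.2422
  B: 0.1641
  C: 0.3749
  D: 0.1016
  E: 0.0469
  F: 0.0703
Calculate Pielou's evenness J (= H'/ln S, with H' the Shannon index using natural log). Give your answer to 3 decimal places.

0.876

H' = −Σ pᵢ ln pᵢ = −((-0.34344) + (-0.29657) + (-0.36781) + (-0.23233) + (-0.14350) + (-0.18665)) = 1.57030 (working shown to 5 dp, full precision carried).
With S = 6 species, ln S = 1.79176, so J = 1.57030/1.79176 = 0.87640, i.e. 0.876 to 3 decimal places.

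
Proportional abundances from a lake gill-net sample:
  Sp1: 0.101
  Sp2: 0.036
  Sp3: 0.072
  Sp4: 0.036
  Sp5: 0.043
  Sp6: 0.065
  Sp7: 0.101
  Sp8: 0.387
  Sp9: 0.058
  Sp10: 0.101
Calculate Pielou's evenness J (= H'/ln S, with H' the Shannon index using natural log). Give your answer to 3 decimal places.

0.855

H' = −Σ pᵢ ln pᵢ = −((-0.23156) + (-0.11967) + (-0.18944) + (-0.11967) + (-0.13530) + (-0.17767) + (-0.23156) + (-0.36739) + (-0.16514) + (-0.23156)) = 1.96896 (working shown to 5 dp, full precision carried).
With S = 10 species, ln S = 2.30259, so J = 1.96896/2.30259 = 0.85511, i.e. 0.855 to 3 decimal places.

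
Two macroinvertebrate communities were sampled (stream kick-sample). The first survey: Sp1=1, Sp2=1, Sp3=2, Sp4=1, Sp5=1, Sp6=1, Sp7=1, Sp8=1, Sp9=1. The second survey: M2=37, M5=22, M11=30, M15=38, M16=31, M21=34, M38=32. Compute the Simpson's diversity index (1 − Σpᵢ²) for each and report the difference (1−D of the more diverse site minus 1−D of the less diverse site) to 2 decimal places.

0.03

The first survey: N=10, proportions 0.1, 0.1, 0.2, 0.1, 0.1, 0.1, 0.1, 0.1, 0.1, giving 1−D = 0.8800 (working shown to 4 dp, full precision carried).
The second survey: N=224, proportions 0.1652, 0.0982, 0.1339, 0.1696, 0.1384, 0.1518, 0.1429, giving 1−D = 0.8538.
Difference = |0.8800 − 0.8538| = 0.0262, i.e. 0.03 to 2 decimal places.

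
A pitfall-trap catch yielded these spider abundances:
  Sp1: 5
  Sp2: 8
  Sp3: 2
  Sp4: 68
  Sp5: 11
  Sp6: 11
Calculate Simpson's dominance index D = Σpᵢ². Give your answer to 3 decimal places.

Total N = 5+8+2+68+11+11 = 105, so the proportions are 0.04762, 0.07619, 0.01905, 0.64762, 0.10476, 0.10476 (working shown to 5 dp, full precision carried).
D = 0.04762² + 0.07619² + 0.01905² + 0.64762² + 0.10476² + 0.10476² = 0.00227 + 0.00580 + 0.00036 + 0.41941 + 0.01098 + 0.01098 = 0.44980.
To 3 decimal places, D = 0.450.

0.450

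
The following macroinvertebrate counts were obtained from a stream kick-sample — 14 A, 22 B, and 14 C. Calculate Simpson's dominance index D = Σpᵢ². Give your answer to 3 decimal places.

Total N = 14+22+14 = 50, so the proportions are 0.28, 0.44, 0.28 (working shown to 5 dp, full precision carried).
D = 0.28² + 0.44² + 0.28² = 0.07840 + 0.19360 + 0.07840 = 0.35040.
To 3 decimal places, D = 0.350.

0.350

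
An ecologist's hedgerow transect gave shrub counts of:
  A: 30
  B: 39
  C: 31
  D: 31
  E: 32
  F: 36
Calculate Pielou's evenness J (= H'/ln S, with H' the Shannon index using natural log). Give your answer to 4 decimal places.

0.9974

Total N = 30+39+31+31+32+36 = 199, so the proportions are 0.150754, 0.19598, 0.155779, 0.155779, 0.160804, 0.180905 (working shown to 6 dp, full precision carried).
H' = −Σ pᵢ ln pᵢ = −((-0.285242) + (-0.319397) + (-0.289642) + (-0.289642) + (-0.293880) + (-0.309308)) = 1.787113.
With S = 6 species, ln S = 1.791759, so J = 1.787113/1.791759 = 0.997407, i.e. 0.9974 to 4 decimal places.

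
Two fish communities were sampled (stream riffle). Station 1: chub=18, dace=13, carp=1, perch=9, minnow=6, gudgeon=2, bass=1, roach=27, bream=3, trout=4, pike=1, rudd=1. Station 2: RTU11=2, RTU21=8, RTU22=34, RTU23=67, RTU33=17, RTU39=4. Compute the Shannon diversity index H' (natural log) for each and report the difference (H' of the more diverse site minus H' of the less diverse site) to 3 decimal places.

Station 1: N=86, proportions 0.20930233, 0.15116279, 0.01162791, 0.10465116, 0.06976744, 0.02325581, 0.01162791, 0.31395349, 0.03488372, 0.04651163, 0.01162791, 0.01162791, giving H' = 1.95305061 (working shown to 8 dp, full precision carried).
Station 2: N=132, proportions 0.01515152, 0.06060606, 0.25757576, 0.50757576, 0.12878788, 0.03030303, giving H' = 1.29687545.
Difference = |1.95305061 − 1.29687545| = 0.65617516, i.e. 0.656 to 3 decimal places.

0.656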